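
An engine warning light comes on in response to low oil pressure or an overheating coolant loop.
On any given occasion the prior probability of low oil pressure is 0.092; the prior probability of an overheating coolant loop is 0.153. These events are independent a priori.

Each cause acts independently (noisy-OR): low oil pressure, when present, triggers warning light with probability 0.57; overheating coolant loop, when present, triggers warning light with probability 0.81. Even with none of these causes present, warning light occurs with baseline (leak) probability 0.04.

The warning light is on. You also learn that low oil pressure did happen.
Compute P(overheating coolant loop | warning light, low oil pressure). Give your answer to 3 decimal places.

P(overheating coolant loop | warning light, low oil pressure) ≈ 0.221

Under noisy-OR, P(warning light | causes) = 1 − (1−0.04)·∏(1−qᵢ) over the active causes.
P(warning light | low oil pressure) = 0.5872×0.847 + 0.921568×0.153 = 0.497358 + 0.141000 = 0.638358
The overheating coolant loop-present share is 0.921568×0.153 = 0.141000.
So P(overheating coolant loop | warning light, low oil pressure) = 0.141000/0.638358 ≈ 0.221.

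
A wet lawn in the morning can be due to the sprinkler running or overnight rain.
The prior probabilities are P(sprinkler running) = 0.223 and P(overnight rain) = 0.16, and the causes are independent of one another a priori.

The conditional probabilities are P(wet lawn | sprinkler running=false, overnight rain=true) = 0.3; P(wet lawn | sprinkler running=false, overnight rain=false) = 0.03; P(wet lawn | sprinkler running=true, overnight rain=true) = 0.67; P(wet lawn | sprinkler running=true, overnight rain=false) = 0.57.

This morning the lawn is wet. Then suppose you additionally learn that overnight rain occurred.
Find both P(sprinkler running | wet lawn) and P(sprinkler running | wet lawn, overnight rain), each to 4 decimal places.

P(wet lawn) = 0.03*0.777*0.84 + 0.3*0.777*0.16 + 0.57*0.223*0.84 + 0.67*0.223*0.16 = 0.019580 + 0.037296 + 0.106772 + 0.023906 = 0.187554
Of this, 0.130678 comes from 0.106772 + 0.023906 (the sprinkler running=true cases).
So P(sprinkler running | wet lawn) = 0.130678/0.187554 ≈ 0.6967.

Now also conditioning on overnight rain=true:
P(wet lawn | overnight rain) = 0.3×0.777 + 0.67×0.223 = 0.233100 + 0.149410 = 0.382510
Of this, 0.149410 comes from 0.67×0.223 (the sprinkler running=true cases).
P(sprinkler running | wet lawn, overnight rain) = 0.149410 / 0.382510 ≈ 0.3906

P(sprinkler running | wet lawn) ≈ 0.6967; P(sprinkler running | wet lawn, overnight rain) ≈ 0.3906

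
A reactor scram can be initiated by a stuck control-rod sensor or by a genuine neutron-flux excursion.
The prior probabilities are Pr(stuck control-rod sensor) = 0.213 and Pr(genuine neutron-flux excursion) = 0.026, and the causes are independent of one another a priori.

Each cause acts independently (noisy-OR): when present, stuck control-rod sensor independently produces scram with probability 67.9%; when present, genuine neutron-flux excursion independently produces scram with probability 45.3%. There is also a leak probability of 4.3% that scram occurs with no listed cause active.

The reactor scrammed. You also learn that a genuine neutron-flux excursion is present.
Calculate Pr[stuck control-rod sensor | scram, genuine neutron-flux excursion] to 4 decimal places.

Pr[stuck control-rod sensor | scram, genuine neutron-flux excursion] ≈ 0.3209

Under noisy-OR, P(scram | causes) = 1 − (1−0.043)·∏(1−qᵢ) over the active causes.
For the numerator, keep only stuck control-rod sensor=true terms: 0.831963·0.213 = 0.177208
Normalizer over all consistent configurations: 0.476521·0.787 + 0.831963·0.213 = 0.552230
Posterior = 0.177208 / 0.552230 ≈ 0.3209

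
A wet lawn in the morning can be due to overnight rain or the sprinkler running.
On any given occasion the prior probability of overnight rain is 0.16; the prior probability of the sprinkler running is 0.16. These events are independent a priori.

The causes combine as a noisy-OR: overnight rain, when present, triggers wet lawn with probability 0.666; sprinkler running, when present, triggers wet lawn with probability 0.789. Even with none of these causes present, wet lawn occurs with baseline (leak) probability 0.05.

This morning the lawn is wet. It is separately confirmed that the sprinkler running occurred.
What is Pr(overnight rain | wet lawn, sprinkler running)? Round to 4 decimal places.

Pr(overnight rain | wet lawn, sprinkler running) ≈ 0.1819

Under noisy-OR, P(wet lawn | causes) = 1 − (1−0.05)·∏(1−qᵢ) over the active causes.
P(wet lawn | sprinkler running) = 0.79955*0.84 + 0.93305*0.16 = 0.671622 + 0.149288 = 0.820910
Of this, 0.149288 comes from 0.93305*0.16 (the overnight rain=true cases).
So P(overnight rain | wet lawn, sprinkler running) = 0.149288/0.820910 ≈ 0.1819.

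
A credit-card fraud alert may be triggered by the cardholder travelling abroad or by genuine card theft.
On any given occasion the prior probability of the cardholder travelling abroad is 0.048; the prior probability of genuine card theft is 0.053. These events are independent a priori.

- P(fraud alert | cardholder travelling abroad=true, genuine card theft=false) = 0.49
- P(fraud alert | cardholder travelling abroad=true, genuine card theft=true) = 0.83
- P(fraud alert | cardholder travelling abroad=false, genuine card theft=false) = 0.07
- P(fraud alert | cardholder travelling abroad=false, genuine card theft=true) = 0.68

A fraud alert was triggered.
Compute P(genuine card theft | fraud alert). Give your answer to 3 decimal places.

Sum P(fraud alert|·) weighted by the priors over the 4 (cardholder travelling abroad, genuine card theft) configurations:
  P(fraud alert) = 0.07·0.952·0.947 + 0.68·0.952·0.053 + 0.49·0.048·0.947 + 0.83·0.048·0.053
        = 0.063108 + 0.034310 + 0.022273 + 0.002112 = 0.121803
The terms with genuine card theft present sum to 0.036422, so
  P(genuine card theft | fraud alert) = 0.036422 / 0.121803 ≈ 0.299

P(genuine card theft | fraud alert) ≈ 0.299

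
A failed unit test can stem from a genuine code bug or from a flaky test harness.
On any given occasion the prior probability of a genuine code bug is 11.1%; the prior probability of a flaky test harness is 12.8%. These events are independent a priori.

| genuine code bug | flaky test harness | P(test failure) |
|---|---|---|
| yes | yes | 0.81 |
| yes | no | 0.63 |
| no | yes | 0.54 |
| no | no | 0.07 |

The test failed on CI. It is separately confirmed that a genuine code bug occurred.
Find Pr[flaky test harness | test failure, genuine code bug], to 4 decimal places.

Pr[flaky test harness | test failure, genuine code bug] ≈ 0.1588

Numerator (weight on configurations with flaky test harness): 0.81×0.128 = 0.103680
Normalizer over all consistent configurations: 0.63×0.872 + 0.81×0.128 = 0.653040
Posterior = 0.103680 / 0.653040 ≈ 0.1588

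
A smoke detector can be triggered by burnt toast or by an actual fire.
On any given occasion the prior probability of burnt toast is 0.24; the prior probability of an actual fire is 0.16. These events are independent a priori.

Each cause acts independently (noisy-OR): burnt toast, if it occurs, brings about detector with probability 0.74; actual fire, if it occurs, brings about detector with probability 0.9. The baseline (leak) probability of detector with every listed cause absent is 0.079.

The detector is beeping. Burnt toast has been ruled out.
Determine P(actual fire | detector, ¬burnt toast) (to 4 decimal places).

P(actual fire | detector, ¬burnt toast) ≈ 0.6864

Under noisy-OR, P(detector | causes) = 1 − (1−0.079)·∏(1−qᵢ) over the active causes.
Enumerate both values of actual fire and weight by the priors:
  P(detector | ¬burnt toast) = 0.079*0.84 + 0.9079*0.16
        = 0.066360 + 0.145264 = 0.211624
Configurations with actual fire contribute 0.145264, so
  P(actual fire | detector, ¬burnt toast) = 0.145264 / 0.211624 ≈ 0.6864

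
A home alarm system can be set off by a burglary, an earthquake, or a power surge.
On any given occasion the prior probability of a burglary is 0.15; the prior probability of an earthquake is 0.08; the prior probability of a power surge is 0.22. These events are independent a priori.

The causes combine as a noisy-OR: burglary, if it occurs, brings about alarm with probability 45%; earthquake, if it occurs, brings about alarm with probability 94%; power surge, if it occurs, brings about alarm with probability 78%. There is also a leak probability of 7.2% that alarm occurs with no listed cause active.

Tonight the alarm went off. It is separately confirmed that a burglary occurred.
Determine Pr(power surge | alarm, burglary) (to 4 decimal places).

Under noisy-OR, P(alarm | causes) = 1 − (1−0.072)·∏(1−qᵢ) over the active causes.
P(alarm | burglary) = 0.4896*0.92*0.78 + 0.887712*0.92*0.22 + 0.969376*0.08*0.78 + 0.993263*0.08*0.22 = 0.351337 + 0.179673 + 0.060489 + 0.017481 = 0.608980
The power surge-present share is 0.179673 + 0.017481 = 0.197154.
Hence the posterior is 0.197154/0.608980 ≈ 0.3237.

Pr(power surge | alarm, burglary) ≈ 0.3237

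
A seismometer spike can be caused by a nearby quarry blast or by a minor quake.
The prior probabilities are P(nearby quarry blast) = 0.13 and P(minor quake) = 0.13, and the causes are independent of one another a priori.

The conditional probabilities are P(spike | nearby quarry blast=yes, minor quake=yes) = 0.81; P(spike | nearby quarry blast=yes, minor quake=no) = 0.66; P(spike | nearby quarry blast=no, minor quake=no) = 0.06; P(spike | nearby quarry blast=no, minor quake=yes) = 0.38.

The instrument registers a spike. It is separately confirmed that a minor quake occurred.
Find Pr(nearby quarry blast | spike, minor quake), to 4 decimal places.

Enumerate both values of nearby quarry blast and weight by the priors:
  P(spike | minor quake) = 0.38*0.87 + 0.81*0.13
        = 0.330600 + 0.105300 = 0.435900
The terms with nearby quarry blast present sum to 0.105300, so
  P(nearby quarry blast | spike, minor quake) = 0.105300 / 0.435900 ≈ 0.2416

Pr(nearby quarry blast | spike, minor quake) ≈ 0.2416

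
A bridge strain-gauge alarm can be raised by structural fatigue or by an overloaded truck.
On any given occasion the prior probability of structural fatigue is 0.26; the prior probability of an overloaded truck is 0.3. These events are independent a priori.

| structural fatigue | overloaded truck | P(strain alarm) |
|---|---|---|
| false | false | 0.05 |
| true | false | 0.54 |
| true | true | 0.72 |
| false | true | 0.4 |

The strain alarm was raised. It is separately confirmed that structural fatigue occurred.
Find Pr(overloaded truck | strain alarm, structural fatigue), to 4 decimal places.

Pr(overloaded truck | strain alarm, structural fatigue) ≈ 0.3636

P(strain alarm | structural fatigue) = 0.54*0.7 + 0.72*0.3 = 0.378000 + 0.216000 = 0.594000
The overloaded truck-present share is 0.72*0.3 = 0.216000.
P(overloaded truck | strain alarm, structural fatigue) = 0.216000 / 0.594000 ≈ 0.3636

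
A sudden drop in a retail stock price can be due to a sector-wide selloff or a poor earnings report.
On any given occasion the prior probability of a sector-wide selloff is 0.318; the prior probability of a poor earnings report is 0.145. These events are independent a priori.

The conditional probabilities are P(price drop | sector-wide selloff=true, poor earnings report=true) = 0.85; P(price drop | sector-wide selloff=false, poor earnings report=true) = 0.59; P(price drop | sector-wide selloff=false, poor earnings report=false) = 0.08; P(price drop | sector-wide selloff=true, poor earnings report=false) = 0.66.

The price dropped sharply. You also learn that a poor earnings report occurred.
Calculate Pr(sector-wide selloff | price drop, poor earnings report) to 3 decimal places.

Pr(sector-wide selloff | price drop, poor earnings report) ≈ 0.402

For the numerator, keep only sector-wide selloff=true terms: 0.85×0.318 = 0.270300
Denominator P(price drop | poor earnings report): 0.59×0.682 + 0.85×0.318 = 0.672680
P(sector-wide selloff | price drop, poor earnings report) = 0.270300/0.672680 ≈ 0.402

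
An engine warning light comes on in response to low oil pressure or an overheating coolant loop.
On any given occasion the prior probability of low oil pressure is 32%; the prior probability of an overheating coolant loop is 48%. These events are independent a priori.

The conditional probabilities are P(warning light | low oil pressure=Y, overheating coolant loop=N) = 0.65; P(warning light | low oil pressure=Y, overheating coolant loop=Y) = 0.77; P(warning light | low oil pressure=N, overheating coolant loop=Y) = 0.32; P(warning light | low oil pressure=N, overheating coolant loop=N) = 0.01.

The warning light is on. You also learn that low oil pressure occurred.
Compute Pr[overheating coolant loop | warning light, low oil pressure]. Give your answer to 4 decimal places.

By total probability over both values of overheating coolant loop:
  P(warning light | low oil pressure) = 0.65×0.52 + 0.77×0.48
        = 0.338000 + 0.369600 = 0.707600
Keeping only the overheating coolant loop-present terms gives 0.369600, so
  P(overheating coolant loop | warning light, low oil pressure) = 0.369600 / 0.707600 ≈ 0.5223

Pr[overheating coolant loop | warning light, low oil pressure] ≈ 0.5223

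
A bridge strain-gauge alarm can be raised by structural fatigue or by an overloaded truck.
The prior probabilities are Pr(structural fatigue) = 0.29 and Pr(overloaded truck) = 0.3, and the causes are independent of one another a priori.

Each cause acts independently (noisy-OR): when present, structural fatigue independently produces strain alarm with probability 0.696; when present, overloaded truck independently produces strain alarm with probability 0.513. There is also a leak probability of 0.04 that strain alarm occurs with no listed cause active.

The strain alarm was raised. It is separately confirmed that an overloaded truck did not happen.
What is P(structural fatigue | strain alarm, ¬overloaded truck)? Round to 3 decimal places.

Under noisy-OR, P(strain alarm | causes) = 1 − (1−0.04)·∏(1−qᵢ) over the active causes.
P(strain alarm | ¬overloaded truck) = 0.04·0.71 + 0.70816·0.29 = 0.028400 + 0.205366 = 0.233766
The structural fatigue-present share is 0.70816·0.29 = 0.205366.
Hence the posterior is 0.205366/0.233766 ≈ 0.879.

P(structural fatigue | strain alarm, ¬overloaded truck) ≈ 0.879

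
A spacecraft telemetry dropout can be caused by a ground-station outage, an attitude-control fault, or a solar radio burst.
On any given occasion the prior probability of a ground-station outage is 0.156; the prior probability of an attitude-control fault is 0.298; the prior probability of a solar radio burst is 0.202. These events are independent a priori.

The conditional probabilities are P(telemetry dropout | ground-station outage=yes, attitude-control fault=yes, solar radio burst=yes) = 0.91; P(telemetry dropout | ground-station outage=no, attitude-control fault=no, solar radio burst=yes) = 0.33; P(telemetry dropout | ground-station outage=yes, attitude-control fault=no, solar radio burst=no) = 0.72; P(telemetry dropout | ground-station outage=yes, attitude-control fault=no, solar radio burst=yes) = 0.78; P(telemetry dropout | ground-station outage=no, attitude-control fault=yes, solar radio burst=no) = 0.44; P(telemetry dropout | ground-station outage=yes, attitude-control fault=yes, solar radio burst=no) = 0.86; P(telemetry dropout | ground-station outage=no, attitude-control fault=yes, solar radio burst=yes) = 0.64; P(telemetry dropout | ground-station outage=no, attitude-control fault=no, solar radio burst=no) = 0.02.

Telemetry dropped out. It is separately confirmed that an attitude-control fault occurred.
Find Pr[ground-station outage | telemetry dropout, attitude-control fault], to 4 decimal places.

Pr[ground-station outage | telemetry dropout, attitude-control fault] ≈ 0.2508

Weight on ground-station outage=true, given the evidence: 0.107060 + 0.028676 = 0.135736
Denominator P(telemetry dropout | attitude-control fault): 0.44*0.844*0.798 + 0.64*0.844*0.202 + 0.86*0.156*0.798 + 0.91*0.156*0.202 = 0.541193
Posterior = 0.135736 / 0.541193 ≈ 0.2508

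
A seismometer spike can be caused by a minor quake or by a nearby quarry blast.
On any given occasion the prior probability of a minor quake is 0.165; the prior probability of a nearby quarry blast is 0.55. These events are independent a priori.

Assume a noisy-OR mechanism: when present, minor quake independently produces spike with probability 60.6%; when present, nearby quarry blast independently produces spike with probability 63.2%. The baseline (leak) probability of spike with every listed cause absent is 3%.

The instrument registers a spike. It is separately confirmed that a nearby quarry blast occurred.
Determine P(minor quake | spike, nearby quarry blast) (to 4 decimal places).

P(minor quake | spike, nearby quarry blast) ≈ 0.2089

Under noisy-OR, P(spike | causes) = 1 − (1−0.03)·∏(1−qᵢ) over the active causes.
P(spike | nearby quarry blast) = 0.64304×0.835 + 0.859358×0.165 = 0.536938 + 0.141794 = 0.678732
Restricting to configurations with minor quake present: 0.859358×0.165 = 0.141794.
Hence the posterior is 0.141794/0.678732 ≈ 0.2089.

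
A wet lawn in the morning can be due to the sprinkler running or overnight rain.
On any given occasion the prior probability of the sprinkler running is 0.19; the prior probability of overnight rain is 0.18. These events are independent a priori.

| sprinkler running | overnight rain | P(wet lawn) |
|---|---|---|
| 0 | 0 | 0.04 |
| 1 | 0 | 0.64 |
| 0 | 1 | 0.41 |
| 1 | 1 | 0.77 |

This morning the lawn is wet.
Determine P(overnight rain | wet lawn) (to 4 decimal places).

Enumerate the 4 (sprinkler running, overnight rain) configurations and weight by the priors:
  P(wet lawn) = 0.04×0.81×0.82 + 0.41×0.81×0.18 + 0.64×0.19×0.82 + 0.77×0.19×0.18
        = 0.026568 + 0.059778 + 0.099712 + 0.026334 = 0.212392
The terms with overnight rain present sum to 0.086112, so
  P(overnight rain | wet lawn) = 0.086112 / 0.212392 ≈ 0.4054

P(overnight rain | wet lawn) ≈ 0.4054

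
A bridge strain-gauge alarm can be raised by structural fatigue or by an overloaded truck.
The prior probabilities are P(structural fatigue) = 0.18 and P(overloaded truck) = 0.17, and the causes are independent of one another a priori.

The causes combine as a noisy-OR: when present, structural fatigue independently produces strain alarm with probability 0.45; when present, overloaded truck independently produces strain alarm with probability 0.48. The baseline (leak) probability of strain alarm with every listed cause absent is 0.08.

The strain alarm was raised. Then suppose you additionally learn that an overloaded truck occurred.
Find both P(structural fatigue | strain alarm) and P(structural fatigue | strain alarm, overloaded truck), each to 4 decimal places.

P(structural fatigue | strain alarm) ≈ 0.4311; P(structural fatigue | strain alarm, overloaded truck) ≈ 0.2367

Under noisy-OR, P(strain alarm | causes) = 1 − (1−0.08)·∏(1−qᵢ) over the active causes.
P(strain alarm) = 0.08*0.82*0.83 + 0.5216*0.82*0.17 + 0.494*0.18*0.83 + 0.73688*0.18*0.17 = 0.054448 + 0.072711 + 0.073804 + 0.022549 = 0.223512
Of this, 0.096353 comes from 0.073804 + 0.022549 (the structural fatigue=true cases).
So P(structural fatigue | strain alarm) = 0.096353/0.223512 ≈ 0.4311.

Now condition on the additional information:
Numerator (weight on configurations with structural fatigue): 0.73688·0.18 = 0.132638
Denominator P(strain alarm | overloaded truck): 0.5216·0.82 + 0.73688·0.18 = 0.560350
Posterior = 0.132638 / 0.560350 ≈ 0.2367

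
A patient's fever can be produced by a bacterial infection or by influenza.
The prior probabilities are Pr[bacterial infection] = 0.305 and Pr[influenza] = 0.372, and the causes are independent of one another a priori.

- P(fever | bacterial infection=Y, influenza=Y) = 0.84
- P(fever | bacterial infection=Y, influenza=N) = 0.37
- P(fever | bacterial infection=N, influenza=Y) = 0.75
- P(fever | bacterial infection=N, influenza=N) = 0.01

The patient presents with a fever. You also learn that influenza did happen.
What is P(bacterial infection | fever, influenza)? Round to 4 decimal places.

By total probability over both values of bacterial infection:
  P(fever | influenza) = 0.75*0.695 + 0.84*0.305
        = 0.521250 + 0.256200 = 0.777450
The terms with bacterial infection present sum to 0.256200, so
  P(bacterial infection | fever, influenza) = 0.256200 / 0.777450 ≈ 0.3295

P(bacterial infection | fever, influenza) ≈ 0.3295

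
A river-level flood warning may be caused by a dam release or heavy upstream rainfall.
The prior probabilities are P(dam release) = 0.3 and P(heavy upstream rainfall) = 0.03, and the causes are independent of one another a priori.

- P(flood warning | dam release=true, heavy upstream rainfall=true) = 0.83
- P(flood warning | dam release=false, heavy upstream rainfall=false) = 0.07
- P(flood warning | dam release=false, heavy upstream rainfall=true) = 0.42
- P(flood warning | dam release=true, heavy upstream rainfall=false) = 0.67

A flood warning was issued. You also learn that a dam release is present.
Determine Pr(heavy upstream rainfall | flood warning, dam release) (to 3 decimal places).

For the numerator, keep only heavy upstream rainfall=true terms: 0.83×0.03 = 0.024900
Normalizer over all consistent configurations: 0.67×0.97 + 0.83×0.03 = 0.674800
Posterior = 0.024900 / 0.674800 ≈ 0.037

Pr(heavy upstream rainfall | flood warning, dam release) ≈ 0.037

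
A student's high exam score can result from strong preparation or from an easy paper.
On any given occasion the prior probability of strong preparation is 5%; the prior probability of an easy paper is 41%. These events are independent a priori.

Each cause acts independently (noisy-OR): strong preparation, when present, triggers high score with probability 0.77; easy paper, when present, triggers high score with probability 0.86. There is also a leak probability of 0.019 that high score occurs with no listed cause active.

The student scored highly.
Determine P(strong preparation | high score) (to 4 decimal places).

P(strong preparation | high score) ≈ 0.1097

Under noisy-OR, P(high score | causes) = 1 − (1−0.019)·∏(1−qᵢ) over the active causes.
For the numerator, keep only strong preparation=true terms: 0.022844 + 0.019852 = 0.042696
The normalizing constant is 0.019·0.95·0.59 + 0.86266·0.95·0.41 + 0.77437·0.05·0.59 + 0.968412·0.05·0.41 = 0.389351
P(strong preparation | high score) = 0.042696/0.389351 ≈ 0.1097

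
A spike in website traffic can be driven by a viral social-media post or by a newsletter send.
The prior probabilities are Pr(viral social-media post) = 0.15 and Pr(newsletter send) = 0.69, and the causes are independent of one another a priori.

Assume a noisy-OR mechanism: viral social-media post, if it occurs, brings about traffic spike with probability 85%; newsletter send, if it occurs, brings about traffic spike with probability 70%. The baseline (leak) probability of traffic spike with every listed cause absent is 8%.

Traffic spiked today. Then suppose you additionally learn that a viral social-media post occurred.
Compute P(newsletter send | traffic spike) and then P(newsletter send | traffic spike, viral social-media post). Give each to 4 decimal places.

Under noisy-OR, P(traffic spike | causes) = 1 − (1−0.08)·∏(1−qᵢ) over the active causes.
For the numerator, keep only newsletter send=true terms: 0.424626 + 0.099215 = 0.523841
Denominator P(traffic spike): 0.08×0.85×0.31 + 0.724×0.85×0.69 + 0.862×0.15×0.31 + 0.9586×0.15×0.69 = 0.585004
Posterior = 0.523841 / 0.585004 ≈ 0.8954

With the extra evidence:
Weight on newsletter send=true, given the evidence: 0.9586·0.69 = 0.661434
Denominator P(traffic spike | viral social-media post): 0.862·0.31 + 0.9586·0.69 = 0.928654
Posterior = 0.661434 / 0.928654 ≈ 0.7123
This is intercausal reasoning (explaining away): once viral social-media post accounts for the traffic spike, newsletter send becomes less likely.

P(newsletter send | traffic spike) ≈ 0.8954; P(newsletter send | traffic spike, viral social-media post) ≈ 0.7123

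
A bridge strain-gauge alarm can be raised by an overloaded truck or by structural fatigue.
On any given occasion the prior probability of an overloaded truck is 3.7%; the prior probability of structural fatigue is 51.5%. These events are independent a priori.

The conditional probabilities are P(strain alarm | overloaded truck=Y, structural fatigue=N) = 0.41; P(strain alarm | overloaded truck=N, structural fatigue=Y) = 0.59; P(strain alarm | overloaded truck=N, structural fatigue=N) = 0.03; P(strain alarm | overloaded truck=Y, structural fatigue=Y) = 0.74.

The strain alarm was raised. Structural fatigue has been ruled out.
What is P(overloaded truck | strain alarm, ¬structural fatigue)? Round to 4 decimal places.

P(overloaded truck | strain alarm, ¬structural fatigue) ≈ 0.3443

P(strain alarm | ¬structural fatigue) = 0.03*0.963 + 0.41*0.037 = 0.028890 + 0.015170 = 0.044060
Restricting to configurations with overloaded truck present: 0.41*0.037 = 0.015170.
So P(overloaded truck | strain alarm, ¬structural fatigue) = 0.015170/0.044060 ≈ 0.3443.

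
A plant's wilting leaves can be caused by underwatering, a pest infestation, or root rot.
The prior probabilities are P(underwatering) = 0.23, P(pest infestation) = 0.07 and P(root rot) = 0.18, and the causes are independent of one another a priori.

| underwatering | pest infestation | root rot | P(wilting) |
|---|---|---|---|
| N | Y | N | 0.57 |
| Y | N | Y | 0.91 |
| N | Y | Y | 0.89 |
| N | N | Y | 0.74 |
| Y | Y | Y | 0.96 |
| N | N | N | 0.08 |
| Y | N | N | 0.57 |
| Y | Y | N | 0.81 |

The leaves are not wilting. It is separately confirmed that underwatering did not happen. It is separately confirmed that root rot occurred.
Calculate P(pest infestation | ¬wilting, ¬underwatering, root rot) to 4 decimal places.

Sum P(¬wilting|·) weighted by the priors over both values of pest infestation:
  P(¬wilting | ¬underwatering, root rot) = 0.26×0.93 + 0.11×0.07
        = 0.241800 + 0.007700 = 0.249500
Configurations with pest infestation contribute 0.007700, so
  P(pest infestation | ¬wilting, ¬underwatering, root rot) = 0.007700 / 0.249500 ≈ 0.0309

P(pest infestation | ¬wilting, ¬underwatering, root rot) ≈ 0.0309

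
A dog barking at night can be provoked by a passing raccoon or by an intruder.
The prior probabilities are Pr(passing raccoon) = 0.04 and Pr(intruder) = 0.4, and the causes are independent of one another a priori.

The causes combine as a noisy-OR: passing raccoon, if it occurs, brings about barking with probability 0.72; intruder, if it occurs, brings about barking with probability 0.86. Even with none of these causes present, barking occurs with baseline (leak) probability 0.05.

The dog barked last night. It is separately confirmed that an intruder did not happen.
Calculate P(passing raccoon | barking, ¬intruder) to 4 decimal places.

P(passing raccoon | barking, ¬intruder) ≈ 0.3795

Under noisy-OR, P(barking | causes) = 1 − (1−0.05)·∏(1−qᵢ) over the active causes.
Numerator (weight on configurations with passing raccoon): 0.734*0.04 = 0.029360
Normalizer over all consistent configurations: 0.05*0.96 + 0.734*0.04 = 0.077360
P(passing raccoon | barking, ¬intruder) = 0.029360/0.077360 ≈ 0.3795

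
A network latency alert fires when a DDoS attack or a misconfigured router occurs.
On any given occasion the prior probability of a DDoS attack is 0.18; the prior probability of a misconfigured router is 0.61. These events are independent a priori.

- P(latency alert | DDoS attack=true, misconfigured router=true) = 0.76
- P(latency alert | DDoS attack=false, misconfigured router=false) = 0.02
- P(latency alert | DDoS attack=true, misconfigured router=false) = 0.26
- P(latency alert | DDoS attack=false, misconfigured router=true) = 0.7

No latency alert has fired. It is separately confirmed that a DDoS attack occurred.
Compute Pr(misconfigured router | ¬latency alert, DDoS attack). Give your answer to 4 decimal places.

Pr(misconfigured router | ¬latency alert, DDoS attack) ≈ 0.3366

For the numerator, keep only misconfigured router=true terms: 0.24*0.61 = 0.146400
Denominator P(¬latency alert | DDoS attack): 0.74*0.39 + 0.24*0.61 = 0.435000
Posterior = 0.146400 / 0.435000 ≈ 0.3366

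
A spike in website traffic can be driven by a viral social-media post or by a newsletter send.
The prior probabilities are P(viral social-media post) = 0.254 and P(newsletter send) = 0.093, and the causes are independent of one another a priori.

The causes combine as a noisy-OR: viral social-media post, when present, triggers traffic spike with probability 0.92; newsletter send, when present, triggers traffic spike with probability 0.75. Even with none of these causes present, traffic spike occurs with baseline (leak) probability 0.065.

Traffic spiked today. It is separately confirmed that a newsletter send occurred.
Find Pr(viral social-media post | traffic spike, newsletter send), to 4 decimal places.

Under noisy-OR, P(traffic spike | causes) = 1 − (1−0.065)·∏(1−qᵢ) over the active causes.
Sum P(traffic spike|·) weighted by the priors over both values of viral social-media post:
  P(traffic spike | newsletter send) = 0.76625*0.746 + 0.9813*0.254
        = 0.571623 + 0.249250 = 0.820873
Keeping only the viral social-media post-present terms gives 0.249250, so
  P(viral social-media post | traffic spike, newsletter send) = 0.249250 / 0.820873 ≈ 0.3036

Pr(viral social-media post | traffic spike, newsletter send) ≈ 0.3036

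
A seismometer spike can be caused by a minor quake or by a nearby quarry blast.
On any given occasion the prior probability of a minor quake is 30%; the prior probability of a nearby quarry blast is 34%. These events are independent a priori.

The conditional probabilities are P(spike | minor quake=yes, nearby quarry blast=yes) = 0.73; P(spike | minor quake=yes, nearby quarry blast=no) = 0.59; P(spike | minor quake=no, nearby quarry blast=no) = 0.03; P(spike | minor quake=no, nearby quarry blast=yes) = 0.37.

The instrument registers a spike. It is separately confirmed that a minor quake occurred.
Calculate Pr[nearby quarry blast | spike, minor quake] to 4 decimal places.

Pr[nearby quarry blast | spike, minor quake] ≈ 0.3893

Enumerate both values of nearby quarry blast and weight by the priors:
  P(spike | minor quake) = 0.59*0.66 + 0.73*0.34
        = 0.389400 + 0.248200 = 0.637600
Keeping only the nearby quarry blast-present terms gives 0.248200, so
  P(nearby quarry blast | spike, minor quake) = 0.248200 / 0.637600 ≈ 0.3893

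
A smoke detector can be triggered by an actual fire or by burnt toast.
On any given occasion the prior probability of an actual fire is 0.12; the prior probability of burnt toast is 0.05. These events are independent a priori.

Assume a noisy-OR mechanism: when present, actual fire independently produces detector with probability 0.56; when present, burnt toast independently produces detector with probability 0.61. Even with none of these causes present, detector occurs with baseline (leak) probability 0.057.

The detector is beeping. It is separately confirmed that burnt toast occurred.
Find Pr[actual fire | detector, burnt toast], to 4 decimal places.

Pr[actual fire | detector, burnt toast] ≈ 0.1531

Under noisy-OR, P(detector | causes) = 1 − (1−0.057)·∏(1−qᵢ) over the active causes.
P(detector | burnt toast) = 0.63223·0.88 + 0.838181·0.12 = 0.556362 + 0.100582 = 0.656944
Restricting to configurations with actual fire present: 0.838181·0.12 = 0.100582.
Hence the posterior is 0.100582/0.656944 ≈ 0.1531.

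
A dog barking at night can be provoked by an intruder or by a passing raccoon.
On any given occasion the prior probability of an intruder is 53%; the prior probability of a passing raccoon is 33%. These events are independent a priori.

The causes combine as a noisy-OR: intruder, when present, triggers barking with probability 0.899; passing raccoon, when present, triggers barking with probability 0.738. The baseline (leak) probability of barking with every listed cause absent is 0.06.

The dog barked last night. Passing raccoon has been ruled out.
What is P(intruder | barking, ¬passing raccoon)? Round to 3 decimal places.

P(intruder | barking, ¬passing raccoon) ≈ 0.944

Under noisy-OR, P(barking | causes) = 1 − (1−0.06)·∏(1−qᵢ) over the active causes.
Enumerate both values of intruder and weight by the priors:
  P(barking | ¬passing raccoon) = 0.06·0.47 + 0.90506·0.53
        = 0.028200 + 0.479682 = 0.507882
The terms with intruder present sum to 0.479682, so
  P(intruder | barking, ¬passing raccoon) = 0.479682 / 0.507882 ≈ 0.944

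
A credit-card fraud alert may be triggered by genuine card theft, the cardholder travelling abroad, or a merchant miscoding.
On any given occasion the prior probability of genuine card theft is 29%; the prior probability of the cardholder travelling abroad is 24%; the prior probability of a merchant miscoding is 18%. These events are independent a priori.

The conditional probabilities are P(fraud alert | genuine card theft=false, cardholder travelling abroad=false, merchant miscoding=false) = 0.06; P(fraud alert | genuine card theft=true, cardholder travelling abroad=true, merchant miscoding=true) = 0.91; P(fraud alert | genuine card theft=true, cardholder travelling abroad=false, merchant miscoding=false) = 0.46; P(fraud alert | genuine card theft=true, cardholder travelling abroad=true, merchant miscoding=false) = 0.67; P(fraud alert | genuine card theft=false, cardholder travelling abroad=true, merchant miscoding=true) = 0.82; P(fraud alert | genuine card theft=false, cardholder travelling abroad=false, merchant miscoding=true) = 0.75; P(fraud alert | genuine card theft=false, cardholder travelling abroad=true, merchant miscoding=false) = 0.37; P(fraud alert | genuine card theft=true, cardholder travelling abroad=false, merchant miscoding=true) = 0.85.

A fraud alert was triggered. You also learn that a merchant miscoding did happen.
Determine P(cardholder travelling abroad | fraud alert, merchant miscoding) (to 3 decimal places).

P(cardholder travelling abroad | fraud alert, merchant miscoding) ≈ 0.255

Numerator (weight on configurations with cardholder travelling abroad): 0.139728 + 0.063336 = 0.203064
Denominator P(fraud alert | merchant miscoding): 0.75×0.71×0.76 + 0.82×0.71×0.24 + 0.85×0.29×0.76 + 0.91×0.29×0.24 = 0.795104
P(cardholder travelling abroad | fraud alert, merchant miscoding) = 0.203064/0.795104 ≈ 0.255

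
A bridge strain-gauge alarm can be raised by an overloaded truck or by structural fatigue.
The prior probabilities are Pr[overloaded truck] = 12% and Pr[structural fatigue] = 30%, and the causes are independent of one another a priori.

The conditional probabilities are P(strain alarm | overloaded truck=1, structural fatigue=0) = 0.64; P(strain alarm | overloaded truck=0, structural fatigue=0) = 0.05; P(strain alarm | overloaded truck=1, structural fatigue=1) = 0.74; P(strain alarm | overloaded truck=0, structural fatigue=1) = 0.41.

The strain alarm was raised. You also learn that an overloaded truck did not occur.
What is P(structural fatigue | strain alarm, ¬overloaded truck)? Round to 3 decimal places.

By total probability over both values of structural fatigue:
  P(strain alarm | ¬overloaded truck) = 0.05×0.7 + 0.41×0.3
        = 0.035000 + 0.123000 = 0.158000
Configurations with structural fatigue contribute 0.123000, so
  P(structural fatigue | strain alarm, ¬overloaded truck) = 0.123000 / 0.158000 ≈ 0.778

P(structural fatigue | strain alarm, ¬overloaded truck) ≈ 0.778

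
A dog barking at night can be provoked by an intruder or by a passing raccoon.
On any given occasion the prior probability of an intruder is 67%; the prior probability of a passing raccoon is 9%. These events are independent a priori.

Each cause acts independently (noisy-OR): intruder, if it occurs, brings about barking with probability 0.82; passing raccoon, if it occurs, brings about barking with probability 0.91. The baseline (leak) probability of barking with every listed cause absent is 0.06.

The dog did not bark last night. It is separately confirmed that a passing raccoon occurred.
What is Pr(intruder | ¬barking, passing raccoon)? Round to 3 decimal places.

Pr(intruder | ¬barking, passing raccoon) ≈ 0.268

Under noisy-OR, P(barking | causes) = 1 − (1−0.06)·∏(1−qᵢ) over the active causes.
P(¬barking | passing raccoon) = 0.0846*0.33 + 0.015228*0.67 = 0.027918 + 0.010203 = 0.038121
The intruder-present share is 0.015228*0.67 = 0.010203.
Hence the posterior is 0.010203/0.038121 ≈ 0.268.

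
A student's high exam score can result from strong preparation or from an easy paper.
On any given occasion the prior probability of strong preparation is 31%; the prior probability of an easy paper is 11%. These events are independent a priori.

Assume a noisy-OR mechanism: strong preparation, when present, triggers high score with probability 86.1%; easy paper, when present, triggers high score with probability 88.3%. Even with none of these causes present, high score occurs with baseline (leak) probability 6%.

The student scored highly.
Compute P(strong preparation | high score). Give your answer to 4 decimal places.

P(strong preparation | high score) ≈ 0.7237

Under noisy-OR, P(high score | causes) = 1 − (1−0.06)·∏(1−qᵢ) over the active causes.
By total probability over the 4 (strong preparation, easy paper) configurations:
  P(high score) = 0.06*0.69*0.89 + 0.89002*0.69*0.11 + 0.86934*0.31*0.89 + 0.984713*0.31*0.11
        = 0.036846 + 0.067553 + 0.239851 + 0.033579 = 0.377829
Keeping only the strong preparation-present terms gives 0.273430, so
  P(strong preparation | high score) = 0.273430 / 0.377829 ≈ 0.7237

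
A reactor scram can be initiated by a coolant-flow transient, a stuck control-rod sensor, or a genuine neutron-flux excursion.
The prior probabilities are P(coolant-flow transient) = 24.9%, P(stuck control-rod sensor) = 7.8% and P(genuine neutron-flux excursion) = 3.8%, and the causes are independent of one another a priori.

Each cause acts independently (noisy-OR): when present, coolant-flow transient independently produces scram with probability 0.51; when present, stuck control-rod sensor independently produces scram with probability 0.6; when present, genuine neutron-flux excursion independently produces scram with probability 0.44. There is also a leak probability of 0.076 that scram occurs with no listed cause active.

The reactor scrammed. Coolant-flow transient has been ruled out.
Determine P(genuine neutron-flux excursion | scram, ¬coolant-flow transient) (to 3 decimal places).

Under noisy-OR, P(scram | causes) = 1 − (1−0.076)·∏(1−qᵢ) over the active causes.
P(scram | ¬coolant-flow transient) = 0.076·0.922·0.962 + 0.48256·0.922·0.038 + 0.6304·0.078·0.962 + 0.793024·0.078·0.038 = 0.067409 + 0.016907 + 0.047303 + 0.002351 = 0.133970
Restricting to configurations with genuine neutron-flux excursion present: 0.016907 + 0.002351 = 0.019258.
Hence the posterior is 0.019258/0.133970 ≈ 0.144.

P(genuine neutron-flux excursion | scram, ¬coolant-flow transient) ≈ 0.144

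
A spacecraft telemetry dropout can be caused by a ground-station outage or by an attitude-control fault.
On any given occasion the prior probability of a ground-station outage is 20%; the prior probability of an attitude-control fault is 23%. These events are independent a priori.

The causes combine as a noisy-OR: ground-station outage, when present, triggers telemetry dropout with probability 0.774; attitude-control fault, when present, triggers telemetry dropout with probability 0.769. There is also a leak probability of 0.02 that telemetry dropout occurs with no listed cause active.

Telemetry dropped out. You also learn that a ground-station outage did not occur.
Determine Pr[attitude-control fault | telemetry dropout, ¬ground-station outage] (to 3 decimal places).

Pr[attitude-control fault | telemetry dropout, ¬ground-station outage] ≈ 0.920

Under noisy-OR, P(telemetry dropout | causes) = 1 − (1−0.02)·∏(1−qᵢ) over the active causes.
P(telemetry dropout | ¬ground-station outage) = 0.02·0.77 + 0.77362·0.23 = 0.015400 + 0.177933 = 0.193333
Restricting to configurations with attitude-control fault present: 0.77362·0.23 = 0.177933.
So P(attitude-control fault | telemetry dropout, ¬ground-station outage) = 0.177933/0.193333 ≈ 0.920.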